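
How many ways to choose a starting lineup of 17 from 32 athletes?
C(32,17) = 32!/(17!×15!) = 565722720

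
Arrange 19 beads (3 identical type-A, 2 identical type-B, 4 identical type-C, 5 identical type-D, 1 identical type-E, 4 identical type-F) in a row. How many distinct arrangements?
19! / (3! × 2! × 4! × 5! × 1! × 4!) = 146659312800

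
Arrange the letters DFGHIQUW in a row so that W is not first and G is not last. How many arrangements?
By inclusion-exclusion: 8! - 2×(8-1)! + (8-2)! = 40320 - 10080 + 720 = 30960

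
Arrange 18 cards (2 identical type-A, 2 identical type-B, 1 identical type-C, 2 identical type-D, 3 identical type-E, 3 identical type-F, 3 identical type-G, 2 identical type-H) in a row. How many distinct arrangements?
18! / (2! × 2! × 1! × 2! × 3! × 3! × 3! × 2!) = 1852538688000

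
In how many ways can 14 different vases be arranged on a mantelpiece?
14! = 87178291200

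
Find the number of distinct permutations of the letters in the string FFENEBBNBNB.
11! / (4! × 2! × 2! × 3!) = 69300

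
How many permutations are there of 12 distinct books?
12! = 479001600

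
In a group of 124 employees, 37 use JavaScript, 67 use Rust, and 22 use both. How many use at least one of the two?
|A∪B| = |A| + |B| - |A∩B| = 37 + 67 - 22 = 82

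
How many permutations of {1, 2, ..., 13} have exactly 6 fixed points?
Choose the 6 fixed points C(13,6) = 1716, derange the rest: !7 = Σ_{j=0}^{7} (-1)^j·7!/j! = 5040 - 5040 + 2520 - 840 + 210 - 42 + 7 - 1 = 1854. Product = 1716 × 1854 = 3181464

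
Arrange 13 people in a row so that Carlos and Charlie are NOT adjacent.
Total - adjacent = 13! - (13-1)!×2 = 6227020800 - 958003200 = 5269017600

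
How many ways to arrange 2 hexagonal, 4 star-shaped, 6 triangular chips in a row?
12! / (2! × 4! × 6!) = 13860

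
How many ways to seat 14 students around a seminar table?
Circular: fix one position, arrange the rest. (14-1)! = 6227020800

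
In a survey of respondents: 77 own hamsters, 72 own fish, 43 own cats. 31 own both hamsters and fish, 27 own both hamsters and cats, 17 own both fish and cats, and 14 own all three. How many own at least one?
|A∪B∪C| = 77+72+43-31-27-17+14 = 131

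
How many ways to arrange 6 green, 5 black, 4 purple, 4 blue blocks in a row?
19! / (6! × 5! × 4! × 4!) = 2444321880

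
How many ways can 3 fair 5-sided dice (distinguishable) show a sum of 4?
Coefficient of x^4 in (x + x² + ... + x^5)^3. By inclusion-exclusion on dice exceeding 5: Σ_j (-1)^j C(3,j)·C(4-1-5j, 2) = C(3,0)·C(3,2) = 1·3 = 3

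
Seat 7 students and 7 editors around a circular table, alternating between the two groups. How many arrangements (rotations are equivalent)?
Fix one of the students: (7-1)! ways for the remaining students, × 7! ways for the editors = 720 × 5040 = 3628800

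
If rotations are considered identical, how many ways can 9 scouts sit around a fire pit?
Circular: fix one position, arrange the rest. (9-1)! = 40320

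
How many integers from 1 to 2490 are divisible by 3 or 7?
⌊2490/3⌋ + ⌊2490/7⌋ - ⌊2490/21⌋ = 830 + 355 - 118 = 1067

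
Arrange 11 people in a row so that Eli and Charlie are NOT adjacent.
Total - adjacent = 11! - (11-1)!×2 = 39916800 - 7257600 = 32659200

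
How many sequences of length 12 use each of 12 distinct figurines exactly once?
12! = 479001600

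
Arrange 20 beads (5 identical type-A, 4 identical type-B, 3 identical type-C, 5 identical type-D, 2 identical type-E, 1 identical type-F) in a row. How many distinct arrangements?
20! / (5! × 4! × 3! × 5! × 2! × 1!) = 586637251200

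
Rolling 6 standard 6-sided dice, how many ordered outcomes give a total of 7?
Coefficient of x^7 in (x + x² + ... + x^6)^6. By inclusion-exclusion on dice exceeding 6: Σ_j (-1)^j C(6,j)·C(7-1-6j, 5) = C(6,0)·C(6,5) = 1·6 = 6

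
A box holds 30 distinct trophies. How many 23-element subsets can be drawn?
C(30,23) = 30!/(23!×7!) = 2035800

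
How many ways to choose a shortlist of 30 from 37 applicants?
C(37,30) = 37!/(30!×7!) = 10295472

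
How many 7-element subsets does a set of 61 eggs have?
C(61,7) = 61!/(7!×54!) = 436270780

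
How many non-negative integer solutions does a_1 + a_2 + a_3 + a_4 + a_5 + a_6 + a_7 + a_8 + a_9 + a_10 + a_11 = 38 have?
C(38+11-1, 11-1) = C(48, 10) = 6540715896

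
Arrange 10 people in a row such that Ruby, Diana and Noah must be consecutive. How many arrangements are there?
Treat the 3 as one block: (10-3+1)! × 3! = 40320 × 6 = 241920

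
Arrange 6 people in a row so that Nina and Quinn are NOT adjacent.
Total - adjacent = 6! - (6-1)!×2 = 720 - 240 = 480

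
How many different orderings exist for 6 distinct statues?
6! = 720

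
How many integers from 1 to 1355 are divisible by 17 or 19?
⌊1355/17⌋ + ⌊1355/19⌋ - ⌊1355/323⌋ = 79 + 71 - 4 = 146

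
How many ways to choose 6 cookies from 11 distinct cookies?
C(11,6) = 11!/(6!×5!) = 462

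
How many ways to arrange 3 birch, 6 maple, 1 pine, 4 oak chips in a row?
14! / (3! × 6! × 1! × 4!) = 840840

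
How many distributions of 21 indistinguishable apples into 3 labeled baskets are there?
C(21+3-1, 3-1) = C(23, 2) = 253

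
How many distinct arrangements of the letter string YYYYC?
5! / (1! × 4!) = 5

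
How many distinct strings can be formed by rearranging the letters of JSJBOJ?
6! / (1! × 1! × 1! × 3!) = 120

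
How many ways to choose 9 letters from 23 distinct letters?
C(23,9) = 23!/(9!×14!) = 817190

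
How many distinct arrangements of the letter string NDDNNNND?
8! / (5! × 3!) = 56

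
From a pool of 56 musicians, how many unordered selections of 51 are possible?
C(56,51) = 56!/(51!×5!) = 3819816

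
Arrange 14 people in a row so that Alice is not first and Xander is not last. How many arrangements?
By inclusion-exclusion: 14! - 2×(14-1)! + (14-2)! = 87178291200 - 12454041600 + 479001600 = 75203251200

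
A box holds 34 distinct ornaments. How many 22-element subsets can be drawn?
C(34,22) = 34!/(22!×12!) = 548354040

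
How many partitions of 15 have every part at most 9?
Let r_j(i) = number of partitions of i into parts ≤ j, for i = 0..15. r_1(i) = 1 for all i; r_j(i) = r_{j-1}(i) + r_j(i-j). Rows j = 2..9: ≤2: 1 1 2 2 3 3 4 4 5 5 6 6 7 7 8 8; ≤3: 1 1 2 3 4 5 7 8 10 12 14 16 19 21 24 27; ≤4: 1 1 2 3 5 6 9 11 15 18 23 27 34 39 47 54; ≤5: 1 1 2 3 5 7 10 13 18 23 30 37 47 57 70 84; ≤6: 1 1 2 3 5 7 11 14 20 26 35 44 58 71 90 110; ≤7: 1 1 2 3 5 7 11 15 21 28 38 49 65 82 105 131; ≤8: 1 1 2 3 5 7 11 15 22 29 40 52 70 89 116 146; ≤9: 1 1 2 3 5 7 11 15 22 30 41 54 73 94 123 157. r_9(15) = 157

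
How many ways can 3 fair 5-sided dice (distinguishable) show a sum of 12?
Coefficient of x^12 in (x + x² + ... + x^5)^3. By inclusion-exclusion on dice exceeding 5: Σ_j (-1)^j C(3,j)·C(12-1-5j, 2) = C(3,0)·C(11,2) - C(3,1)·C(6,2) = 1·55 - 3·15 = 10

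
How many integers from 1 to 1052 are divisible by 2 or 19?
⌊1052/2⌋ + ⌊1052/19⌋ - ⌊1052/38⌋ = 526 + 55 - 27 = 554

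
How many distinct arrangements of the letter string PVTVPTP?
7! / (2! × 2! × 3!) = 210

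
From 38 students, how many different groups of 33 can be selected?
C(38,33) = 38!/(33!×5!) = 501942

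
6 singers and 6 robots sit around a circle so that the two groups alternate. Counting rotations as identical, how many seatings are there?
Fix one of the singers: (6-1)! ways for the remaining singers, × 6! ways for the robots = 120 × 720 = 86400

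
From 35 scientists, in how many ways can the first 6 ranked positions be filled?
P(35,6) = 35!/(35-6)! = 1168675200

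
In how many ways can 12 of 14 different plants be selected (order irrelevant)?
C(14,12) = 14!/(12!×2!) = 91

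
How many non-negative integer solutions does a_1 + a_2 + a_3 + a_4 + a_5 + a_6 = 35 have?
C(35+6-1, 6-1) = C(40, 5) = 658008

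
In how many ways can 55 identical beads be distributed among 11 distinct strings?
C(55+11-1, 11-1) = C(65, 10) = 179013799328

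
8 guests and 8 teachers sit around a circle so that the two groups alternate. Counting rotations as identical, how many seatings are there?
Fix one of the guests: (8-1)! ways for the remaining guests, × 8! ways for the teachers = 5040 × 40320 = 203212800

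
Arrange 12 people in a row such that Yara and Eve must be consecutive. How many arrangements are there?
Treat the 2 as one block: (12-2+1)! × 2! = 39916800 × 2 = 79833600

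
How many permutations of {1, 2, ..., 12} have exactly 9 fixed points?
Choose the 9 fixed points C(12,9) = 220, derange the rest: !3 = Σ_{j=0}^{3} (-1)^j·3!/j! = 6 - 6 + 3 - 1 = 2. Product = 220 × 2 = 440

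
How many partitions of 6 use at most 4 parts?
By conjugation, equals partitions of 6 into parts ≤ 4. Let r_j(i) = number of partitions of i into parts ≤ j, for i = 0..6. r_1(i) = 1 for all i; r_j(i) = r_{j-1}(i) + r_j(i-j). Rows j = 2..4: ≤2: 1 1 2 2 3 3 4; ≤3: 1 1 2 3 4 5 7; ≤4: 1 1 2 3 5 6 9. r_4(6) = 9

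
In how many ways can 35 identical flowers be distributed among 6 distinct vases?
C(35+6-1, 6-1) = C(40, 5) = 658008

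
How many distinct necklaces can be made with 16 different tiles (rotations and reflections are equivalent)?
(16-1)!/2 = 1307674368000/2 = 653837184000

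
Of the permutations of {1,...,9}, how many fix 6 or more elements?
Exactly j fixed points: C(9,j)·!(9-j); sum over j ≥ 6 (derangement numbers via !m = (m-1)·(!(m-1) + !(m-2)): !0..!3 = 1, 0, 1, 2). Σ_{j=6}^{9} C(9,j)·!(9-j) = C(9,6)·!3 + C(9,7)·!2 + C(9,8)·!1 + C(9,9)·!0 = 84·2 + 36·1 + 9·0 + 1·1 = 205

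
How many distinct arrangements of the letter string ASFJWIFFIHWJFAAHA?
17! / (4! × 2! × 2! × 2! × 1! × 2! × 4!) = 38594556000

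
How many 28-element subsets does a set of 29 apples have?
C(29,28) = 29!/(28!×1!) = 29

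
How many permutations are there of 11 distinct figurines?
11! = 39916800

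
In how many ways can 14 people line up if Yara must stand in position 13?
Fix one position: (14-1)! = 6227020800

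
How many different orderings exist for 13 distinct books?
13! = 6227020800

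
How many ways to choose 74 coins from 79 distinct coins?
C(79,74) = 79!/(74!×5!) = 22537515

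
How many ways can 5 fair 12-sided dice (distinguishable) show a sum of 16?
Coefficient of x^16 in (x + x² + ... + x^12)^5. By inclusion-exclusion on dice exceeding 12: Σ_j (-1)^j C(5,j)·C(16-1-12j, 4) = C(5,0)·C(15,4) = 1·1365 = 1365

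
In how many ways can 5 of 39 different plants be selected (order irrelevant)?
C(39,5) = 39!/(5!×34!) = 575757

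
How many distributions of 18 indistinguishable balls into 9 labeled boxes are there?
C(18+9-1, 9-1) = C(26, 8) = 1562275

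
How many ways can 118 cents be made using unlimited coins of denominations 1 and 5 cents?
Coefficient of x^118 in 1/(1-x^1) · 1/(1-x^5). Use j coins of 5 for j = 0..⌊118/5⌋ = 23, the rest in 1s: 23 + 1 = 24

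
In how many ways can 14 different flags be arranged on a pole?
14! = 87178291200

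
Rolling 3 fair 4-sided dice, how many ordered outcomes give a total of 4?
Coefficient of x^4 in (x + x² + ... + x^4)^3. By inclusion-exclusion on dice exceeding 4: Σ_j (-1)^j C(3,j)·C(4-1-4j, 2) = C(3,0)·C(3,2) = 1·3 = 3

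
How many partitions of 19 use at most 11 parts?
By conjugation, equals partitions of 19 into parts ≤ 11. Let r_j(i) = number of partitions of i into parts ≤ j, for i = 0..19. r_1(i) = 1 for all i; r_j(i) = r_{j-1}(i) + r_j(i-j). Rows j = 2..11: ≤2: 1 1 2 2 3 3 4 4 5 5 6 6 7 7 8 8 9 9 10 10; ≤3: 1 1 2 3 4 5 7 8 10 12 14 16 19 21 24 27 30 33 37 40; ≤4: 1 1 2 3 5 6 9 11 15 18 23 27 34 39 47 54 64 72 84 94; ≤5: 1 1 2 3 5 7 10 13 18 23 30 37 47 57 70 84 101 119 141 164; ≤6: 1 1 2 3 5 7 11 14 20 26 35 44 58 71 90 110 136 163 199 235; ≤7: 1 1 2 3 5 7 11 15 21 28 38 49 65 82 105 131 164 201 248 300; ≤8: 1 1 2 3 5 7 11 15 22 29 40 52 70 89 116 146 186 230 288 352; ≤9: 1 1 2 3 5 7 11 15 22 30 41 54 73 94 123 157 201 252 318 393; ≤10: 1 1 2 3 5 7 11 15 22 30 42 55 75 97 128 164 212 267 340 423; ≤11: 1 1 2 3 5 7 11 15 22 30 42 56 76 99 131 169 219 278 355 445. r_11(19) = 445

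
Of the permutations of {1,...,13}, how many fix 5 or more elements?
Exactly j fixed points: C(13,j)·!(13-j); sum over j ≥ 5 (derangement numbers via !m = (m-1)·(!(m-1) + !(m-2)): !0..!8 = 1, 0, 1, 2, 9, 44, 265, 1854, 14833). Σ_{j=5}^{13} C(13,j)·!(13-j) = C(13,5)·!8 + C(13,6)·!7 + C(13,7)·!6 + C(13,8)·!5 + C(13,9)·!4 + C(13,10)·!3 + C(13,11)·!2 + C(13,12)·!1 + C(13,13)·!0 = 1287·14833 + 1716·1854 + 1716·265 + 1287·44 + 715·9 + 286·2 + 78·1 + 13·0 + 1·1 = 22789989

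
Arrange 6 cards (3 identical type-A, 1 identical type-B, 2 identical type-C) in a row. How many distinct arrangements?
6! / (3! × 1! × 2!) = 60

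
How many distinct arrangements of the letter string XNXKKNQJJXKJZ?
13! / (1! × 3! × 1! × 3! × 2! × 3!) = 14414400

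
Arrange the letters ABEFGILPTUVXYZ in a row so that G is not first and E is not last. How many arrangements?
By inclusion-exclusion: 14! - 2×(14-1)! + (14-2)! = 87178291200 - 12454041600 + 479001600 = 75203251200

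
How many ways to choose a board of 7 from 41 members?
C(41,7) = 41!/(7!×34!) = 22481940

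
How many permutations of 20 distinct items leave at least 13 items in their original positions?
Exactly j fixed points: C(20,j)·!(20-j); sum over j ≥ 13 (derangement numbers via !m = (m-1)·(!(m-1) + !(m-2)): !0..!7 = 1, 0, 1, 2, 9, 44, 265, 1854). Σ_{j=13}^{20} C(20,j)·!(20-j) = C(20,13)·!7 + C(20,14)·!6 + C(20,15)·!5 + C(20,16)·!4 + C(20,17)·!3 + C(20,18)·!2 + C(20,19)·!1 + C(20,20)·!0 = 77520·1854 + 38760·265 + 15504·44 + 4845·9 + 1140·2 + 190·1 + 20·0 + 1·1 = 154721732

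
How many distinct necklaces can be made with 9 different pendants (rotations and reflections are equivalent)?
(9-1)!/2 = 40320/2 = 20160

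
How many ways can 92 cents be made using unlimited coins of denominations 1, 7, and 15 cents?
Coefficient of x^92 in 1/(1-x^1) · 1/(1-x^7) · 1/(1-x^15). Case on j = number of 15-cent coins (j = 0..6); remainder r = 92 - 15j is made from {1,7} in ⌊r/7⌋+1 ways. r = 92, 77, 62, 47, 32, 17, 2 → 14 + 12 + 9 + 7 + 5 + 3 + 1 = 51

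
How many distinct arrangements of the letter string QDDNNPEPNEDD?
12! / (2! × 3! × 1! × 4! × 2!) = 831600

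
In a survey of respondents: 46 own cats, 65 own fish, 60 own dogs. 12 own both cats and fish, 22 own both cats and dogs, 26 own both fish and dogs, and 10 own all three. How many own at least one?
|A∪B∪C| = 46+65+60-12-22-26+10 = 121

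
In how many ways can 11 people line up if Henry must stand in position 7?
Fix one position: (11-1)! = 3628800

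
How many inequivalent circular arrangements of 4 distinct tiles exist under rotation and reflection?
(4-1)!/2 = 6/2 = 3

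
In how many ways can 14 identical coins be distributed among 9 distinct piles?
C(14+9-1, 9-1) = C(22, 8) = 319770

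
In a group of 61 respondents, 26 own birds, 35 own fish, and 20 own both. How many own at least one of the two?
|A∪B| = |A| + |B| - |A∩B| = 26 + 35 - 20 = 41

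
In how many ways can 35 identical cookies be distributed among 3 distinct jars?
C(35+3-1, 3-1) = C(37, 2) = 666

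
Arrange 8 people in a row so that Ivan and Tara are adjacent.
Treat as block: (8-1)! × 2! = 5040 × 2 = 10080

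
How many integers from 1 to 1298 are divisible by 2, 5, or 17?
⌊1298/2⌋+⌊1298/5⌋+⌊1298/17⌋ - ⌊1298/10⌋-⌊1298/34⌋-⌊1298/85⌋ + ⌊1298/170⌋ = 649+259+76 - 129-38-15 + 7 = 809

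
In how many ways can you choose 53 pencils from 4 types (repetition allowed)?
C(53+4-1, 4-1) = C(56, 3) = 27720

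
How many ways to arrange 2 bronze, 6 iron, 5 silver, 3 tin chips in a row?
16! / (2! × 6! × 5! × 3!) = 20180160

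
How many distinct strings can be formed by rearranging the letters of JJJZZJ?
6! / (2! × 4!) = 15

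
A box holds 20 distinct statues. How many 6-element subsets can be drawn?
C(20,6) = 20!/(6!×14!) = 38760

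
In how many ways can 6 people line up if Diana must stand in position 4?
Fix one position: (6-1)! = 120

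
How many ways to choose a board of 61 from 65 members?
C(65,61) = 65!/(61!×4!) = 677040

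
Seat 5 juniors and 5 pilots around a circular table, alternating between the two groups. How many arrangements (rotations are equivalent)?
Fix one of the juniors: (5-1)! ways for the remaining juniors, × 5! ways for the pilots = 24 × 120 = 2880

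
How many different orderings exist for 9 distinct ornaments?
9! = 362880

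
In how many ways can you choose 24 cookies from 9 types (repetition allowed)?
C(24+9-1, 9-1) = C(32, 8) = 10518300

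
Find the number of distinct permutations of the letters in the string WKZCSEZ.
7! / (1! × 2! × 1! × 1! × 1! × 1!) = 2520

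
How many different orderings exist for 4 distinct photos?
4! = 24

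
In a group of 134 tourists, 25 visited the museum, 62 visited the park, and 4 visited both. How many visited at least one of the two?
|A∪B| = |A| + |B| - |A∩B| = 25 + 62 - 4 = 83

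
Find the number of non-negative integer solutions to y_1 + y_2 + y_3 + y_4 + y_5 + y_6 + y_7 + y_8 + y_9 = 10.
C(10+9-1, 9-1) = C(18, 8) = 43758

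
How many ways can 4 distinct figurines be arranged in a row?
4! = 24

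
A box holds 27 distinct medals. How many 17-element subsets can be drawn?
C(27,17) = 27!/(17!×10!) = 8436285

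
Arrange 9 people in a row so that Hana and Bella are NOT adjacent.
Total - adjacent = 9! - (9-1)!×2 = 362880 - 80640 = 282240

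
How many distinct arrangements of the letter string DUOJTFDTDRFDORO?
15! / (4! × 2! × 2! × 1! × 2! × 3! × 1!) = 1135134000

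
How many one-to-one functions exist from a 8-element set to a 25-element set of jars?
P(25,8) = 25!/(25-8)! = 43609104000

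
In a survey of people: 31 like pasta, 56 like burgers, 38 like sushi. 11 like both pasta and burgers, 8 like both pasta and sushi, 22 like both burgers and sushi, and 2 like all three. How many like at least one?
|A∪B∪C| = 31+56+38-11-8-22+2 = 86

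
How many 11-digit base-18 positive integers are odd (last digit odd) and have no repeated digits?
Last∈{1,3,5,7,9,11,13,15,17}. Last=0: 0. Last nonzero: 9×16×P(16,9) = 597793996800. Total = 597793996800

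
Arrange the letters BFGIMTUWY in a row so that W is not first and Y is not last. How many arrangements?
By inclusion-exclusion: 9! - 2×(9-1)! + (9-2)! = 362880 - 80640 + 5040 = 287280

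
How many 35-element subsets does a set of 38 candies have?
C(38,35) = 38!/(35!×3!) = 8436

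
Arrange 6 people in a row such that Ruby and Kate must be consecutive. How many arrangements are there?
Treat the 2 as one block: (6-2+1)! × 2! = 120 × 2 = 240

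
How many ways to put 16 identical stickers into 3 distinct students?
C(16+3-1, 3-1) = C(18, 2) = 153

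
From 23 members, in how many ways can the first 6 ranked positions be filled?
P(23,6) = 23!/(23-6)! = 72681840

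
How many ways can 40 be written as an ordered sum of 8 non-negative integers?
C(40+8-1, 8-1) = C(47, 7) = 62891499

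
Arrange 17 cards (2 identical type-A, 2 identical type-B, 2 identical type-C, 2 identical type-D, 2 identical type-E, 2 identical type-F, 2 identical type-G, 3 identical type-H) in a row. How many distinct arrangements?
17! / (2! × 2! × 2! × 2! × 2! × 2! × 2! × 3!) = 463134672000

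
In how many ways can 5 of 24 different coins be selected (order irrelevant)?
C(24,5) = 24!/(5!×19!) = 42504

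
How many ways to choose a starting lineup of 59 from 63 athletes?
C(63,59) = 63!/(59!×4!) = 595665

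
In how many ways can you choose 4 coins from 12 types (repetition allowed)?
C(4+12-1, 12-1) = C(15, 11) = 1365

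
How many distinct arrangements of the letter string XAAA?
4! / (1! × 3!) = 4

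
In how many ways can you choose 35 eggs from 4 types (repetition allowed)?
C(35+4-1, 4-1) = C(38, 3) = 8436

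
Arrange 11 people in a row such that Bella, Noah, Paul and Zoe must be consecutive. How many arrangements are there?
Treat the 4 as one block: (11-4+1)! × 4! = 40320 × 24 = 967680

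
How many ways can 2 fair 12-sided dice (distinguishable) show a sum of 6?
Coefficient of x^6 in (x + x² + ... + x^12)^2. By inclusion-exclusion on dice exceeding 12: Σ_j (-1)^j C(2,j)·C(6-1-12j, 1) = C(2,0)·C(5,1) = 1·5 = 5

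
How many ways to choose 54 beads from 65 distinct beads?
C(65,54) = 65!/(54!×11!) = 895068996640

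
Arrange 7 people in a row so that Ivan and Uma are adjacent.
Treat as block: (7-1)! × 2! = 720 × 2 = 1440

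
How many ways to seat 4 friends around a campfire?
Circular: fix one position, arrange the rest. (4-1)! = 6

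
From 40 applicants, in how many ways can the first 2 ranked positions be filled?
P(40,2) = 40!/(40-2)! = 1560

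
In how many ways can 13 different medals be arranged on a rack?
13! = 6227020800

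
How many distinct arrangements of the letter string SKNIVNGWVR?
10! / (1! × 1! × 1! × 2! × 1! × 1! × 1! × 2!) = 907200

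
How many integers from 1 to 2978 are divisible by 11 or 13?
⌊2978/11⌋ + ⌊2978/13⌋ - ⌊2978/143⌋ = 270 + 229 - 20 = 479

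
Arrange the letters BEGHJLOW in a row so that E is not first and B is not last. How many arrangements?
By inclusion-exclusion: 8! - 2×(8-1)! + (8-2)! = 40320 - 10080 + 720 = 30960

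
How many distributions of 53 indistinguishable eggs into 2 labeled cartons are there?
C(53+2-1, 2-1) = C(54, 1) = 54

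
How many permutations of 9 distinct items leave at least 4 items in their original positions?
Exactly j fixed points: C(9,j)·!(9-j); sum over j ≥ 4 (derangement numbers via !m = (m-1)·(!(m-1) + !(m-2)): !0..!5 = 1, 0, 1, 2, 9, 44). Σ_{j=4}^{9} C(9,j)·!(9-j) = C(9,4)·!5 + C(9,5)·!4 + C(9,6)·!3 + C(9,7)·!2 + C(9,8)·!1 + C(9,9)·!0 = 126·44 + 126·9 + 84·2 + 36·1 + 9·0 + 1·1 = 6883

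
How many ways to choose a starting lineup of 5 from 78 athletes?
C(78,5) = 78!/(5!×73!) = 21111090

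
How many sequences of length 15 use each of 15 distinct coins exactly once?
15! = 1307674368000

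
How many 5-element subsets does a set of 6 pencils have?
C(6,5) = 6!/(5!×1!) = 6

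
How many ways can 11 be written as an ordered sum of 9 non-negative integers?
C(11+9-1, 9-1) = C(19, 8) = 75582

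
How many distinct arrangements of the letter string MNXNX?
5! / (1! × 2! × 2!) = 30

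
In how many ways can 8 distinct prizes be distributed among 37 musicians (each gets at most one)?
P(37,8) = 37!/(37-8)! = 1556675366400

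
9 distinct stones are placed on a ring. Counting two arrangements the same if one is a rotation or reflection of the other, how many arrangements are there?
(9-1)!/2 = 40320/2 = 20160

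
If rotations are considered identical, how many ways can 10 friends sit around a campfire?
Circular: fix one position, arrange the rest. (10-1)! = 362880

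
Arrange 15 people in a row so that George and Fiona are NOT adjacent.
Total - adjacent = 15! - (15-1)!×2 = 1307674368000 - 174356582400 = 1133317785600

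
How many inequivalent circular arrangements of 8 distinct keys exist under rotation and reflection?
(8-1)!/2 = 5040/2 = 2520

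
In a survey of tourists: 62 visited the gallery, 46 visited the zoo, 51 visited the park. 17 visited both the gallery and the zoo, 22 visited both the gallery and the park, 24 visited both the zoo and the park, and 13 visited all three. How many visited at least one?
|A∪B∪C| = 62+46+51-17-22-24+13 = 109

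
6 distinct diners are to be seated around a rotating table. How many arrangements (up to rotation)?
Circular: fix one position, arrange the rest. (6-1)! = 120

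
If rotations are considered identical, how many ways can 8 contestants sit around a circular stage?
Circular: fix one position, arrange the rest. (8-1)! = 5040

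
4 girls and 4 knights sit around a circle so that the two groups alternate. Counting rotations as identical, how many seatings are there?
Fix one of the girls: (4-1)! ways for the remaining girls, × 4! ways for the knights = 6 × 24 = 144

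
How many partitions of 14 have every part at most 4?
Let r_j(i) = number of partitions of i into parts ≤ j, for i = 0..14. r_1(i) = 1 for all i; r_j(i) = r_{j-1}(i) + r_j(i-j). Rows j = 2..4: ≤2: 1 1 2 2 3 3 4 4 5 5 6 6 7 7 8; ≤3: 1 1 2 3 4 5 7 8 10 12 14 16 19 21 24; ≤4: 1 1 2 3 5 6 9 11 15 18 23 27 34 39 47. r_4(14) = 47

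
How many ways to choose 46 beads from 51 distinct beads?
C(51,46) = 51!/(46!×5!) = 2349060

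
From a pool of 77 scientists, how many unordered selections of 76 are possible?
C(77,76) = 77!/(76!×1!) = 77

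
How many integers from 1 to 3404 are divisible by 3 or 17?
⌊3404/3⌋ + ⌊3404/17⌋ - ⌊3404/51⌋ = 1134 + 200 - 66 = 1268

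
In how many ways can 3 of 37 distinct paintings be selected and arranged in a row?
P(37,3) = 37!/(37-3)! = 46620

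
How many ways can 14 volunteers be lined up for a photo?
14! = 87178291200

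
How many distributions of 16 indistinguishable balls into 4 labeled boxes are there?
C(16+4-1, 4-1) = C(19, 3) = 969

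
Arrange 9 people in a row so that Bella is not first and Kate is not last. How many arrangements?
By inclusion-exclusion: 9! - 2×(9-1)! + (9-2)! = 362880 - 80640 + 5040 = 287280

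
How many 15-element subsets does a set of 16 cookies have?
C(16,15) = 16!/(15!×1!) = 16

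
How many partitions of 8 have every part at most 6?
Let r_j(i) = number of partitions of i into parts ≤ j, for i = 0..8. r_1(i) = 1 for all i; r_j(i) = r_{j-1}(i) + r_j(i-j). Rows j = 2..6: ≤2: 1 1 2 2 3 3 4 4 5; ≤3: 1 1 2 3 4 5 7 8 10; ≤4: 1 1 2 3 5 6 9 11 15; ≤5: 1 1 2 3 5 7 10 13 18; ≤6: 1 1 2 3 5 7 11 14 20. r_6(8) = 20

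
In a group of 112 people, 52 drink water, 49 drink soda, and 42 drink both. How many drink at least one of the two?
|A∪B| = |A| + |B| - |A∩B| = 52 + 49 - 42 = 59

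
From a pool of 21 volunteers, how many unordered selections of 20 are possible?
C(21,20) = 21!/(20!×1!) = 21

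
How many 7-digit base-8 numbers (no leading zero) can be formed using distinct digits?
First digit: 7 choices (nonzero). Then descending: 7 × 7 × 6 × 5 × 4 × 3 × 2 = 35280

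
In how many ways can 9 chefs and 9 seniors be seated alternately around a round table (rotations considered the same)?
Fix one of the chefs: (9-1)! ways for the remaining chefs, × 9! ways for the seniors = 40320 × 362880 = 14631321600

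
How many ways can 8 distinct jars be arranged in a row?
8! = 40320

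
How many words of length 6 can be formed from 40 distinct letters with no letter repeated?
P(40,6) = 40!/(40-6)! = 2763633600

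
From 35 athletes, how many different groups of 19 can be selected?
C(35,19) = 35!/(19!×16!) = 4059928950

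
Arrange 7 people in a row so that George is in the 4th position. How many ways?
Fix one position: (7-1)! = 720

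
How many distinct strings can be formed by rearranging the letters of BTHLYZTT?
8! / (1! × 1! × 1! × 1! × 3! × 1!) = 6720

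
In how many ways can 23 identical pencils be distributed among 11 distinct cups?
C(23+11-1, 11-1) = C(33, 10) = 92561040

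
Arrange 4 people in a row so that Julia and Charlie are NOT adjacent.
Total - adjacent = 4! - (4-1)!×2 = 24 - 12 = 12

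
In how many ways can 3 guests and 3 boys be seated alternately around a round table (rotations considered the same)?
Fix one of the guests: (3-1)! ways for the remaining guests, × 3! ways for the boys = 2 × 6 = 12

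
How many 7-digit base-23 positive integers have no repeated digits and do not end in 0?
Last digit: 22 nonzero choices. First digit: 21 (nonzero, ≠last). Middle 5: P(21,5) = 2441880. Total = 1128148560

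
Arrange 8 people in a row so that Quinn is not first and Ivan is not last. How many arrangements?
By inclusion-exclusion: 8! - 2×(8-1)! + (8-2)! = 40320 - 10080 + 720 = 30960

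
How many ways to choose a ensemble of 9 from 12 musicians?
C(12,9) = 12!/(9!×3!) = 220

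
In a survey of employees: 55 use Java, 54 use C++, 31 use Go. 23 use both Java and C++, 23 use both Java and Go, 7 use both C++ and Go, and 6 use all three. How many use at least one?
|A∪B∪C| = 55+54+31-23-23-7+6 = 93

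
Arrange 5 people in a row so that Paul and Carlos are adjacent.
Treat as block: (5-1)! × 2! = 24 × 2 = 48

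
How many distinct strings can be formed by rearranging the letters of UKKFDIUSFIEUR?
13! / (1! × 2! × 3! × 1! × 2! × 1! × 2! × 1!) = 129729600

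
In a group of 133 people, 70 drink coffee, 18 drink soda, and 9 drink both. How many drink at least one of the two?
|A∪B| = |A| + |B| - |A∩B| = 70 + 18 - 9 = 79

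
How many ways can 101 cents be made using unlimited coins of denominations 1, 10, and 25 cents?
Coefficient of x^101 in 1/(1-x^1) · 1/(1-x^10) · 1/(1-x^25). Case on j = number of 25-cent coins (j = 0..4); remainder r = 101 - 25j is made from {1,10} in ⌊r/10⌋+1 ways. r = 101, 76, 51, 26, 1 → 11 + 8 + 6 + 3 + 1 = 29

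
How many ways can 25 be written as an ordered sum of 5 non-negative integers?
C(25+5-1, 5-1) = C(29, 4) = 23751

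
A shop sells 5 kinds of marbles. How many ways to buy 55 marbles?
C(55+5-1, 5-1) = C(59, 4) = 455126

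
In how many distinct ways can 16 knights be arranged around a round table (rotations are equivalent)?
Circular: fix one position, arrange the rest. (16-1)! = 1307674368000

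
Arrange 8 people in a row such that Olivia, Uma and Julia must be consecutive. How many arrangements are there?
Treat the 3 as one block: (8-3+1)! × 3! = 720 × 6 = 4320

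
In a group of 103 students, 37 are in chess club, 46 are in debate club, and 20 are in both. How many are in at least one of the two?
|A∪B| = |A| + |B| - |A∩B| = 37 + 46 - 20 = 63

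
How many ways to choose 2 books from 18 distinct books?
C(18,2) = 18!/(2!×16!) = 153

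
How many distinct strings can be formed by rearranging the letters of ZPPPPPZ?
7! / (2! × 5!) = 21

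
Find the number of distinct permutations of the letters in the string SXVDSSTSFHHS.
12! / (1! × 1! × 1! × 5! × 1! × 2! × 1!) = 1995840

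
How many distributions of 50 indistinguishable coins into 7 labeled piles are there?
C(50+7-1, 7-1) = C(56, 6) = 32468436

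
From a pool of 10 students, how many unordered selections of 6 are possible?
C(10,6) = 10!/(6!×4!) = 210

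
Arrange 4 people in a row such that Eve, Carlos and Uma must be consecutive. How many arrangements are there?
Treat the 3 as one block: (4-3+1)! × 3! = 2 × 6 = 12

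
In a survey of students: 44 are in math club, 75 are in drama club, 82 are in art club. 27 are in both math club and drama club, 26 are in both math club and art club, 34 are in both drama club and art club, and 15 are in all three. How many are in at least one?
|A∪B∪C| = 44+75+82-27-26-34+15 = 129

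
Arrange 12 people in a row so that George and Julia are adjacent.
Treat as block: (12-1)! × 2! = 39916800 × 2 = 79833600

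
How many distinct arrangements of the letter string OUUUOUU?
7! / (2! × 5!) = 21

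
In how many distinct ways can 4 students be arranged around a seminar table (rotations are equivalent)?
Circular: fix one position, arrange the rest. (4-1)! = 6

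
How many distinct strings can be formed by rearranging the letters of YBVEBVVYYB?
10! / (3! × 3! × 3! × 1!) = 16800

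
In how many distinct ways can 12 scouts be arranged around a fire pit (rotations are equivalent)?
Circular: fix one position, arrange the rest. (12-1)! = 39916800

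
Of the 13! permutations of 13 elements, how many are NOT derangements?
Complement of the derangements. !13 = Σ_{j=0}^{13} (-1)^j·13!/j! = 6227020800 - 6227020800 + 3113510400 - 1037836800 + 259459200 - 51891840 + 8648640 - 1235520 + 154440 - 17160 + 1716 - 156 + 13 - 1 = 2290792932. 13! - !13 = 6227020800 - 2290792932 = 3936227868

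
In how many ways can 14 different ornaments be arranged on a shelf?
14! = 87178291200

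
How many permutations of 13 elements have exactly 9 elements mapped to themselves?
Choose the 9 fixed points C(13,9) = 715, derange the rest: !4 = Σ_{j=0}^{4} (-1)^j·4!/j! = 24 - 24 + 12 - 4 + 1 = 9. Product = 715 × 9 = 6435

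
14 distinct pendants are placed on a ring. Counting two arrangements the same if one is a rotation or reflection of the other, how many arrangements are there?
(14-1)!/2 = 6227020800/2 = 3113510400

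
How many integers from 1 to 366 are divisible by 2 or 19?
⌊366/2⌋ + ⌊366/19⌋ - ⌊366/38⌋ = 183 + 19 - 9 = 193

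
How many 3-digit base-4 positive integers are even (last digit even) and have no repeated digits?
Last∈{0,2}. Last=0: 6. Last nonzero: 1×2×P(2,1) = 4. Total = 10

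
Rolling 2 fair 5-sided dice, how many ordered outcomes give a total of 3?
Coefficient of x^3 in (x + x² + ... + x^5)^2. By inclusion-exclusion on dice exceeding 5: Σ_j (-1)^j C(2,j)·C(3-1-5j, 1) = C(2,0)·C(2,1) = 1·2 = 2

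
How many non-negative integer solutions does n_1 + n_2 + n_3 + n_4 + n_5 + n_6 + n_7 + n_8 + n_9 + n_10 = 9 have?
C(9+10-1, 10-1) = C(18, 9) = 48620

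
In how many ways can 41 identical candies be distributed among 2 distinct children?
C(41+2-1, 2-1) = C(42, 1) = 42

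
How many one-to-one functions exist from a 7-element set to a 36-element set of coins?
P(36,7) = 36!/(36-7)! = 42072307200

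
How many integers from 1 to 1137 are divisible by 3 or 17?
⌊1137/3⌋ + ⌊1137/17⌋ - ⌊1137/51⌋ = 379 + 66 - 22 = 423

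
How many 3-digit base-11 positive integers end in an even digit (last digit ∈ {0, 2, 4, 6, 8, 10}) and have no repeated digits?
Last∈{0,2,4,6,8,10}. Last=0: 90. Last nonzero: 5×9×P(9,1) = 405. Total = 495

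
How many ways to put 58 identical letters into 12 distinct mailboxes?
C(58+12-1, 12-1) = C(69, 11) = 1823810410032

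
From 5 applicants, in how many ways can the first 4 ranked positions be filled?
P(5,4) = 5!/(5-4)! = 120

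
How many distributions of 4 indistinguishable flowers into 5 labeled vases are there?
C(4+5-1, 5-1) = C(8, 4) = 70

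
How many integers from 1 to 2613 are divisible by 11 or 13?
⌊2613/11⌋ + ⌊2613/13⌋ - ⌊2613/143⌋ = 237 + 201 - 18 = 420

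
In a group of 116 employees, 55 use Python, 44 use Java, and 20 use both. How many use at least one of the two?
|A∪B| = |A| + |B| - |A∩B| = 55 + 44 - 20 = 79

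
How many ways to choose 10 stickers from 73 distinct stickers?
C(73,10) = 73!/(10!×63!) = 621324937376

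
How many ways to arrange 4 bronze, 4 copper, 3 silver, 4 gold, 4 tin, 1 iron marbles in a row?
20! / (4! × 4! × 3! × 4! × 4! × 1!) = 1222160940000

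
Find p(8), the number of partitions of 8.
Pentagonal recurrence p(n) = p(n-1) + p(n-2) - p(n-5) - p(n-7) + p(n-12) + p(n-15) - ... gives p(0..7) = 1, 1, 2, 3, 5, 7, 11, 15. p(8) = p(7) + p(6) - p(3) - p(1) = 15 + 11 - 3 - 1 = 22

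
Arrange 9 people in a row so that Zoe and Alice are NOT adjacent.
Total - adjacent = 9! - (9-1)!×2 = 362880 - 80640 = 282240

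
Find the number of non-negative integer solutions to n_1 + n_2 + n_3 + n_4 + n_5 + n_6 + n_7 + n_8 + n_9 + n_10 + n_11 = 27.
C(27+11-1, 11-1) = C(37, 10) = 348330136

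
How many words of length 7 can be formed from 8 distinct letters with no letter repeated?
P(8,7) = 8!/(8-7)! = 40320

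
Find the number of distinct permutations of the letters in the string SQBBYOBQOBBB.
12! / (1! × 6! × 2! × 2! × 1!) = 166320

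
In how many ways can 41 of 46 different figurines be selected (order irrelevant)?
C(46,41) = 46!/(41!×5!) = 1370754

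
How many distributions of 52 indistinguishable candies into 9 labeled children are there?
C(52+9-1, 9-1) = C(60, 8) = 2558620845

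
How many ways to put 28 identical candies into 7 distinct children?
C(28+7-1, 7-1) = C(34, 6) = 1344904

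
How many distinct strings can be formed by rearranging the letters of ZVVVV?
5! / (4! × 1!) = 5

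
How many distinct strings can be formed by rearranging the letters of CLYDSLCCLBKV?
12! / (1! × 1! × 3! × 1! × 3! × 1! × 1! × 1!) = 13305600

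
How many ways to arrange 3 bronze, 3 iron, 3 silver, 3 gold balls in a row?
12! / (3! × 3! × 3! × 3!) = 369600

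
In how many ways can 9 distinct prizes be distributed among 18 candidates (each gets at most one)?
P(18,9) = 18!/(18-9)! = 17643225600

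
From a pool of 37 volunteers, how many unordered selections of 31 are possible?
C(37,31) = 37!/(31!×6!) = 2324784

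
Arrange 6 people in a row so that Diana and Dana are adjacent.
Treat as block: (6-1)! × 2! = 120 × 2 = 240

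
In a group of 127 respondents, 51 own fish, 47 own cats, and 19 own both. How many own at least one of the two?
|A∪B| = |A| + |B| - |A∩B| = 51 + 47 - 19 = 79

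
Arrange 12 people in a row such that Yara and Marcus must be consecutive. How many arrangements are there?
Treat the 2 as one block: (12-2+1)! × 2! = 39916800 × 2 = 79833600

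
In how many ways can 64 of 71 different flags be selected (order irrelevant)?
C(71,64) = 71!/(64!×7!) = 1329890705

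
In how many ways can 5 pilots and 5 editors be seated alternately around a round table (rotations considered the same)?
Fix one of the pilots: (5-1)! ways for the remaining pilots, × 5! ways for the editors = 24 × 120 = 2880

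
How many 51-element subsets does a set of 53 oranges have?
C(53,51) = 53!/(51!×2!) = 1378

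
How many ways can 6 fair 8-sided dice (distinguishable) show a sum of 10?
Coefficient of x^10 in (x + x² + ... + x^8)^6. By inclusion-exclusion on dice exceeding 8: Σ_j (-1)^j C(6,j)·C(10-1-8j, 5) = C(6,0)·C(9,5) = 1·126 = 126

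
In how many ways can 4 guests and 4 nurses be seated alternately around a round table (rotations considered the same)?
Fix one of the guests: (4-1)! ways for the remaining guests, × 4! ways for the nurses = 6 × 24 = 144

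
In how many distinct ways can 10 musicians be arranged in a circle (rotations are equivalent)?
Circular: fix one position, arrange the rest. (10-1)! = 362880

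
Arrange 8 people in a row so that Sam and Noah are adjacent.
Treat as block: (8-1)! × 2! = 5040 × 2 = 10080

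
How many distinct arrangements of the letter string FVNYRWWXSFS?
11! / (2! × 1! × 2! × 1! × 2! × 1! × 1! × 1!) = 4989600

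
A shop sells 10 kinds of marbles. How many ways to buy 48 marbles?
C(48+10-1, 10-1) = C(57, 9) = 8996462475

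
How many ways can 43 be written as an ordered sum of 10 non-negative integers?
C(43+10-1, 10-1) = C(52, 9) = 3679075400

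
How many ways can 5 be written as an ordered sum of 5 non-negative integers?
C(5+5-1, 5-1) = C(9, 4) = 126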